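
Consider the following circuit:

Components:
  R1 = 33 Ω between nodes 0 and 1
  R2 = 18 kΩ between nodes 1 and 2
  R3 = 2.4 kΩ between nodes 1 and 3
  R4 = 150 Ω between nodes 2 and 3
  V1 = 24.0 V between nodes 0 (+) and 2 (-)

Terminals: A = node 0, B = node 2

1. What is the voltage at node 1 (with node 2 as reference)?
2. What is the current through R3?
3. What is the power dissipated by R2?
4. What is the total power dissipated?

Nodal analysis, taking node 2 as the 0 V reference.
Source V1 fixes V_0 = 24 V.
KCL at each unknown node (sum of currents leaving = 0; resistances in Ω):
  Node 1: (V_1 - 24)/33 + (V_1 - 0)/18000 + (V_1 - V_3)/2400 = 0
  Node 3: (V_3 - V_1)/2400 + (V_3 - 0)/150 = 0
Collecting terms (coefficients in siemens):
  0.03078·V_1 - 0.0004167·V_3 = 0.7273
  0.007083·V_3 - 0.0004167·V_1 = 0
Determinant D = (0.03078)(0.007083) - (-0.0004167)(-0.0004167) = 0.0002178
V_1 = [(0.7273)(0.007083) - (-0.0004167)(0)]/D = 23.65 V
V_3 = [(0.03078)(0) - (0.7273)(-0.0004167)]/D = 1.391 V
Part 1:
  Read off the nodal solution: V_1 = 23.65 V
Part 2:
  I_R3 = (V_1 - V_3)/R3 = (23.65 - 1.391)/2400 = 0.009275 A
  Magnitude: I_R3 = 0.009275 A
Part 3:
  I_R2 = (V_1 - V_2)/R2 = (23.65 - 0)/18000 = 0.001314 A
  P_R2 = I_R2² × R2 = (0.001314)² × 18000 = 0.03107 W
Part 4:
  Power in each resistor, P = (ΔV)²/R:
    P_R1 = (24 - 23.65)²/33 = 0.0037 W
    P_R2 = (23.65 - 0)²/18000 = 0.03107 W
    P_R3 = (23.65 - 1.391)²/2400 = 0.2064 W
    P_R4 = (0 - 1.391)²/150 = 0.0129 W
  P_total = P_R1 + P_R2 + P_R3 + P_R4 = 0.2541 W

Final answers:
1. V_1 = 23.65 V
2. I_R3 = 0.009275 A
3. P_R2 = 0.03107 W
4. P_total = 0.2541 W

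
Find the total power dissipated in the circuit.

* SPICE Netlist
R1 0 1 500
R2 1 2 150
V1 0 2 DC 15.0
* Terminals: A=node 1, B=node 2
Nodal analysis, taking node 2 as the 0 V reference.
Source V1 fixes V_0 = 15 V.
KCL at each unknown node (sum of currents leaving = 0; resistances in Ω):
  Node 1: (V_1 - 15)/500 + (V_1 - 0)/150 = 0
Collecting terms: 0.008667 × V_1 = 0.03  =>  V_1 = 3.462 V
Power in each resistor, P = (ΔV)²/R:
  P_R1 = (15 - 3.462)²/500 = 0.2663 W
  P_R2 = (3.462 - 0)²/150 = 0.07988 W
P_total = P_R1 + P_R2 = 0.3462 W

Final answer: 0.3462 W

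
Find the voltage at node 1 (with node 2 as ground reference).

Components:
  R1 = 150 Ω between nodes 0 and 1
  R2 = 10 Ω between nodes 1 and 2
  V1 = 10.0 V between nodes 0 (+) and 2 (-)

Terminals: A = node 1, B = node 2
Nodal analysis, taking node 2 as the 0 V reference.
Source V1 fixes V_0 = 10 V.
KCL at each unknown node (sum of currents leaving = 0; resistances in Ω):
  Node 1: (V_1 - 10)/150 + (V_1 - 0)/10 = 0
Collecting terms: 0.1067 × V_1 = 0.06667  =>  V_1 = 0.625 V
The requested potential is V_1 = 0.625 V.

Final answer: V_1 = 0.625 V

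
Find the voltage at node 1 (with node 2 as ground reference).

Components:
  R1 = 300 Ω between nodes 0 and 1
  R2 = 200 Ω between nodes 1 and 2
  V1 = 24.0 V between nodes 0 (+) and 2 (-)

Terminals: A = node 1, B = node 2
Nodal analysis, taking node 2 as the 0 V reference.
Source V1 fixes V_0 = 24 V.
KCL at each unknown node (sum of currents leaving = 0; resistances in Ω):
  Node 1: (V_1 - 24)/300 + (V_1 - 0)/200 = 0
Collecting terms: 0.008333 × V_1 = 0.08  =>  V_1 = 9.6 V
The requested potential is V_1 = 9.6 V.

Final answer: V_1 = 9.6 V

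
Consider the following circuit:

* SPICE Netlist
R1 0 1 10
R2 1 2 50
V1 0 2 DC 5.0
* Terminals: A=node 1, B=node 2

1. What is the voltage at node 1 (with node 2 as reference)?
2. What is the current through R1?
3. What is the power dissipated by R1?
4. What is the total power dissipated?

Nodal analysis, taking node 2 as the 0 V reference.
Source V1 fixes V_0 = 5 V.
KCL at each unknown node (sum of currents leaving = 0; resistances in Ω):
  Node 1: (V_1 - 5)/10 + (V_1 - 0)/50 = 0
Collecting terms: 0.12 × V_1 = 0.5  =>  V_1 = 4.167 V
Part 1:
  Read off the nodal solution: V_1 = 4.167 V
Part 2:
  I_R1 = (V_0 - V_1)/R1 = (5 - 4.167)/10 = 0.08333 A
  Magnitude: I_R1 = 0.08333 A
Part 3:
  I_R1 = (V_0 - V_1)/R1 = (5 - 4.167)/10 = 0.08333 A
  P_R1 = I_R1² × R1 = (0.08333)² × 10 = 0.06944 W
Part 4:
  Power in each resistor, P = (ΔV)²/R:
    P_R1 = (5 - 4.167)²/10 = 0.06944 W
    P_R2 = (4.167 - 0)²/50 = 0.3472 W
  P_total = P_R1 + P_R2 = 0.4167 W

Final answers:
1. V_1 = 4.167 V
2. I_R1 = 0.08333 A
3. P_R1 = 0.06944 W
4. P_total = 0.4167 W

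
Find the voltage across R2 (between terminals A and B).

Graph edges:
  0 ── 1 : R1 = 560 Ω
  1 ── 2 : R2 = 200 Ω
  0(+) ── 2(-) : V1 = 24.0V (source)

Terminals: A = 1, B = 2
R1 and R2 are in series across V1 (node 0 → node 1 → node 2), and the output A–B is taken across R2, so this is a voltage divider.
Series current: I = V1/(R1 + R2) = 24/(560 + 200) = 24/760 = 0.03158 A
V_R2 = I × R2 = V1 × R2/(R1 + R2) = 24 × 200/760 = 6.316 V

Final answer: 6.316 V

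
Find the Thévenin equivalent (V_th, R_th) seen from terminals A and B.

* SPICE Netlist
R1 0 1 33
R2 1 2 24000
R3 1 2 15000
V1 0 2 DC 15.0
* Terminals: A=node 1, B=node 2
Step 1 — V_th is the open-circuit voltage V_A - V_B (nothing connected across the terminals).
Nodal analysis, taking node 2 as the 0 V reference.
Source V1 fixes V_0 = 15 V.
KCL at each unknown node (sum of currents leaving = 0; resistances in Ω):
  Node 1: (V_1 - 15)/33 + (V_1 - 0)/24000 + (V_1 - 0)/15000 = 0
Collecting terms: 0.03041 × V_1 = 0.4545  =>  V_1 = 14.95 V
V_th = V_1 - V_2 = 14.95 - 0 = 14.95 V
Step 2 — R_th: zero the source — replace V1 by a short circuit (node 2 merges into node 0) — and find the resistance seen between A (node 1) and B (node 0).
Reduce the network between node 1 (A) and node 0 (B) by series/parallel combination:
  Rp1 = R1 ‖ R2 ‖ R3 (parallel, all between nodes 0 and 1) = 1/(1/33 + 1/24000 + 1/15000) = 32.88 Ω
R_th = 32.88 Ω

Final answer: V_th = 14.95 V, R_th = 32.88 Ω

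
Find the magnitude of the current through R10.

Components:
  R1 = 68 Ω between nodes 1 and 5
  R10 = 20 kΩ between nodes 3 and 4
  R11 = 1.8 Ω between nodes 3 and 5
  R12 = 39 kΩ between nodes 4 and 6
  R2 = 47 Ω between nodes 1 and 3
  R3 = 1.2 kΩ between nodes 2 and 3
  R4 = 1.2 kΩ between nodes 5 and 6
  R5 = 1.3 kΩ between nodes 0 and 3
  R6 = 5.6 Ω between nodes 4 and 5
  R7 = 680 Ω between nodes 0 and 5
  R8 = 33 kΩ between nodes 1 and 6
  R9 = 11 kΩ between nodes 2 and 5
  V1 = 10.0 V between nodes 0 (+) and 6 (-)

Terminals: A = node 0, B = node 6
Nodal analysis, taking node 6 as the 0 V reference.
Source V1 fixes V_0 = 10 V.
KCL at each unknown node (sum of currents leaving = 0; resistances in Ω):
  Node 1: (V_1 - V_5)/68 + (V_1 - V_3)/47 + (V_1 - 0)/33000 = 0
  Node 2: (V_2 - V_3)/1200 + (V_2 - V_5)/11000 = 0
  Node 3: (V_3 - V_1)/47 + (V_3 - V_2)/1200 + (V_3 - 10)/1300 + (V_3 - V_4)/20000 + (V_3 - V_5)/1.8 = 0
  Node 4: (V_4 - V_5)/5.6 + (V_4 - V_3)/20000 + (V_4 - 0)/39000 = 0
  Node 5: (V_5 - V_1)/68 + (V_5 - 0)/1200 + (V_5 - V_4)/5.6 + (V_5 - 10)/680 + (V_5 - V_2)/11000 + (V_5 - V_3)/1.8 = 0
Collecting terms (coefficients in siemens):
  0.03601·V_1 - 0.02128·V_3 - 0.01471·V_5 = 0
  0.0009242·V_2 - 0.0008333·V_3 - 0.00009091·V_5 = 0
  0.5785·V_3 - 0.02128·V_1 - 0.0008333·V_2 - 0.00005·V_4 - 0.5556·V_5 = 0.007692
  0.1786·V_4 - 0.00005·V_3 - 0.1786·V_5 = 0
  0.7512·V_5 - 0.01471·V_1 - 0.00009091·V_2 - 0.5556·V_3 - 0.1786·V_4 = 0.01471
Solving these 5 simultaneous equations (Gaussian elimination) gives:
  V_1 = 7.153 V, V_2 = 7.16 V, V_3 = 7.161 V, V_4 = 7.156 V
  V_5 = 7.157 V
I_R10 = (V_3 - V_4)/R10 = (7.161 - 7.156)/20000 = 0.0000002334 A
|I_R10| = 0.0000002334 A

Final answer: |I_R10| = 2.334e-07 A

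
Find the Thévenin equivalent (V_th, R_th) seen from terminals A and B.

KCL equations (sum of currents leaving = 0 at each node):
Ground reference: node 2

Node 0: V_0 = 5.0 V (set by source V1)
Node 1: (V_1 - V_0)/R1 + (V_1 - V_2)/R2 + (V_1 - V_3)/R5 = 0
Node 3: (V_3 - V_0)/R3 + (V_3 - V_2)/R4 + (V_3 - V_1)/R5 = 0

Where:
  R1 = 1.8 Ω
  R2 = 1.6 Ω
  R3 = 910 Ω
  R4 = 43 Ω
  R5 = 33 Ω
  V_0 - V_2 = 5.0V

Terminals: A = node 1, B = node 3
Step 1 — V_th is the open-circuit voltage V_A - V_B (nothing connected across the terminals).
Nodal analysis, taking node 2 as the 0 V reference.
Source V1 fixes V_0 = 5 V.
KCL at each unknown node (sum of currents leaving = 0; resistances in Ω):
  Node 1: (V_1 - 5)/1.8 + (V_1 - 0)/1.6 + (V_1 - V_3)/33 = 0
  Node 3: (V_3 - 5)/910 + (V_3 - 0)/43 + (V_3 - V_1)/33 = 0
Collecting terms (coefficients in siemens):
  1.211·V_1 - 0.0303·V_3 = 2.778
  0.05466·V_3 - 0.0303·V_1 = 0.005495
Determinant D = (1.211)(0.05466) - (-0.0303)(-0.0303) = 0.06526
V_1 = [(2.778)(0.05466) - (-0.0303)(0.005495)]/D = 2.329 V
V_3 = [(1.211)(0.005495) - (2.778)(-0.0303)]/D = 1.392 V
V_th = V_1 - V_3 = 2.329 - 1.392 = 0.9372 V
Step 2 — R_th: zero the source — replace V1 by a short circuit (node 2 merges into node 0) — and find the resistance seen between A (node 1) and B (node 3).
Reduce the network between node 1 (A) and node 3 (B) by series/parallel combination:
  Rp1 = R1 ‖ R2 (parallel, both between nodes 0 and 1) = 1/(1/1.8 + 1/1.6) = 0.8471 Ω
  Rp2 = R3 ‖ R4 (parallel, both between nodes 0 and 3) = 1/(1/910 + 1/43) = 41.06 Ω
  Rs1 = Rp1 + Rp2 (series, joined only at node 0) = 0.8471 + 41.06 = 41.91 Ω
  Rp3 = R5 ‖ Rs1 (parallel, both between nodes 1 and 3) = 1/(1/33 + 1/41.91) = 18.46 Ω
R_th = 18.46 Ω

Final answer: V_th = 0.9372 V, R_th = 18.46 Ω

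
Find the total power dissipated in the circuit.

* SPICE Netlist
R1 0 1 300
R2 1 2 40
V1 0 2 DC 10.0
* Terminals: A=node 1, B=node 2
Nodal analysis, taking node 2 as the 0 V reference.
Source V1 fixes V_0 = 10 V.
KCL at each unknown node (sum of currents leaving = 0; resistances in Ω):
  Node 1: (V_1 - 10)/300 + (V_1 - 0)/40 = 0
Collecting terms: 0.02833 × V_1 = 0.03333  =>  V_1 = 1.176 V
Power in each resistor, P = (ΔV)²/R:
  P_R1 = (10 - 1.176)²/300 = 0.2595 W
  P_R2 = (1.176 - 0)²/40 = 0.0346 W
P_total = P_R1 + P_R2 = 0.2941 W

Final answer: 0.2941 W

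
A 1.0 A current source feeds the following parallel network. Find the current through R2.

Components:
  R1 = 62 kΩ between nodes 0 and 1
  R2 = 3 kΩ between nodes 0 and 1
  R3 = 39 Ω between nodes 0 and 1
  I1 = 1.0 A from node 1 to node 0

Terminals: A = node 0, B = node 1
All resistors sit directly between nodes 0 and 1, so they are in parallel and share one voltage V; the full source current 1 A splits among them.
1/R_par = 1/62000 + 1/3000 + 1/39 = 0.02599 S  =>  R_par = 38.48 Ω
V = I × R_par = 1 × 38.48 = 38.48 V
I_R2 = V/R2 = 38.48/3000 = 0.01283 A

Final answer: 0.01283 A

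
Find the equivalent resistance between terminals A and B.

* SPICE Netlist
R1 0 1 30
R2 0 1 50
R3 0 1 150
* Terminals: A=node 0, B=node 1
Reduce the network between node 0 (A) and node 1 (B) by series/parallel combination:
  Rp1 = R1 ‖ R2 ‖ R3 (parallel, all between nodes 0 and 1) = 1/(1/30 + 1/50 + 1/150) = 16.67 Ω
R_eq = 16.67 Ω

Final answer: 16.67 Ω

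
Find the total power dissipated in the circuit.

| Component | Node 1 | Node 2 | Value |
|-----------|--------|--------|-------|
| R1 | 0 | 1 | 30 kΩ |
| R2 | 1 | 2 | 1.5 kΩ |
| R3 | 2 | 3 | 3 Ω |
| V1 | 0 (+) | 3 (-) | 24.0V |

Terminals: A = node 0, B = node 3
Nodal analysis, taking node 3 as the 0 V reference.
Source V1 fixes V_0 = 24 V.
KCL at each unknown node (sum of currents leaving = 0; resistances in Ω):
  Node 1: (V_1 - 24)/30000 + (V_1 - V_2)/1500 = 0
  Node 2: (V_2 - V_1)/1500 + (V_2 - 0)/3 = 0
Collecting terms (coefficients in siemens):
  0.0007·V_1 - 0.0006667·V_2 = 0.0008
  0.334·V_2 - 0.0006667·V_1 = 0
Determinant D = (0.0007)(0.334) - (-0.0006667)(-0.0006667) = 0.0002334
V_1 = [(0.0008)(0.334) - (-0.0006667)(0)]/D = 1.145 V
V_2 = [(0.0007)(0) - (0.0008)(-0.0006667)]/D = 0.002285 V
Power in each resistor, P = (ΔV)²/R:
  P_R1 = (24 - 1.145)²/30000 = 0.01741 W
  P_R2 = (1.145 - 0.002285)²/1500 = 0.0008706 W
  P_R3 = (0.002285 - 0)²/3 = 0.000001741 W
P_total = P_R1 + P_R2 + P_R3 = 0.01828 W

Final answer: 0.01828 W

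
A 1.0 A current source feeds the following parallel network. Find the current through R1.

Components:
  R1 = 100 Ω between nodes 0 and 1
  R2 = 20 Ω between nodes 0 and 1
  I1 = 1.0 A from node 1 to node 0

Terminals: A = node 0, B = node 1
All resistors sit directly between nodes 0 and 1, so they are in parallel and share one voltage V; the full source current 1 A splits among them.
1/R_par = 1/100 + 1/20 = 0.06 S  =>  R_par = 16.67 Ω
V = I × R_par = 1 × 16.67 = 16.67 V
I_R1 = V/R1 = 16.67/100 = 0.1667 A

Final answer: 0.1667 A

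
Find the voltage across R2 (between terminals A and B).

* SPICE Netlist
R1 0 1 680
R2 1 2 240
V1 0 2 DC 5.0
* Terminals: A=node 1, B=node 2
R1 and R2 are in series across V1 (node 0 → node 1 → node 2), and the output A–B is taken across R2, so this is a voltage divider.
Series current: I = V1/(R1 + R2) = 5/(680 + 240) = 5/920 = 0.005435 A
V_R2 = I × R2 = V1 × R2/(R1 + R2) = 5 × 240/920 = 1.304 V

Final answer: 1.304 V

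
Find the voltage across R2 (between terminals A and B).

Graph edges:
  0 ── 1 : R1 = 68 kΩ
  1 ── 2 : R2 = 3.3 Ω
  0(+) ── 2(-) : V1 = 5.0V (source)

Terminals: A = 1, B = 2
R1 and R2 are in series across V1 (node 0 → node 1 → node 2), and the output A–B is taken across R2, so this is a voltage divider.
Series current: I = V1/(R1 + R2) = 5/(68000 + 3.3) = 5/68000 = 0.00007353 A
V_R2 = I × R2 = V1 × R2/(R1 + R2) = 5 × 3.3/68000 = 0.0002426 V

Final answer: 0.0002426 V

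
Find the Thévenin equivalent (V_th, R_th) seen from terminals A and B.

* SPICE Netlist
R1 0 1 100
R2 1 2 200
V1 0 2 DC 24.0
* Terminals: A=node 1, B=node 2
Step 1 — V_th is the open-circuit voltage V_A - V_B (nothing connected across the terminals).
Nodal analysis, taking node 2 as the 0 V reference.
Source V1 fixes V_0 = 24 V.
KCL at each unknown node (sum of currents leaving = 0; resistances in Ω):
  Node 1: (V_1 - 24)/100 + (V_1 - 0)/200 = 0
Collecting terms: 0.015 × V_1 = 0.24  =>  V_1 = 16 V
V_th = V_1 - V_2 = 16 - 0 = 16 V
Step 2 — R_th: zero the source — replace V1 by a short circuit (node 2 merges into node 0) — and find the resistance seen between A (node 1) and B (node 0).
Reduce the network between node 1 (A) and node 0 (B) by series/parallel combination:
  Rp1 = R1 ‖ R2 (parallel, both between nodes 0 and 1) = 1/(1/100 + 1/200) = 66.67 Ω
R_th = 66.67 Ω

Final answer: V_th = 16 V, R_th = 66.67 Ω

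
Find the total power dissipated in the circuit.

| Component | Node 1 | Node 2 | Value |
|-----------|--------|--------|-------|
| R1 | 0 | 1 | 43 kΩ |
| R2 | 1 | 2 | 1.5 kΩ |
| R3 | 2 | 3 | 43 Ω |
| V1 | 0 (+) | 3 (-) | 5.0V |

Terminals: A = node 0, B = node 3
Nodal analysis, taking node 3 as the 0 V reference.
Source V1 fixes V_0 = 5 V.
KCL at each unknown node (sum of currents leaving = 0; resistances in Ω):
  Node 1: (V_1 - 5)/43000 + (V_1 - V_2)/1500 = 0
  Node 2: (V_2 - V_1)/1500 + (V_2 - 0)/43 = 0
Collecting terms (coefficients in siemens):
  0.0006899·V_1 - 0.0006667·V_2 = 0.0001163
  0.02392·V_2 - 0.0006667·V_1 = 0
Determinant D = (0.0006899)(0.02392) - (-0.0006667)(-0.0006667) = 0.00001606
V_1 = [(0.0001163)(0.02392) - (-0.0006667)(0)]/D = 0.1732 V
V_2 = [(0.0006899)(0) - (0.0001163)(-0.0006667)]/D = 0.004827 V
Power in each resistor, P = (ΔV)²/R:
  P_R1 = (5 - 0.1732)²/43000 = 0.0005418 W
  P_R2 = (0.1732 - 0.004827)²/1500 = 0.0000189 W
  P_R3 = (0.004827 - 0)²/43 = 0.0000005418 W
P_total = P_R1 + P_R2 + P_R3 = 0.0005613 W

Final answer: 0.0005613 W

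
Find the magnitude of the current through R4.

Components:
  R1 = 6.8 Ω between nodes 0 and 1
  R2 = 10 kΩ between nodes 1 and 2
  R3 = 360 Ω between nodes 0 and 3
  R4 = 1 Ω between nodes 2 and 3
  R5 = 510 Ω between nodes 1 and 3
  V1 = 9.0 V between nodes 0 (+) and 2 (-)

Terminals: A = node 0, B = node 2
Nodal analysis, taking node 2 as the 0 V reference.
Source V1 fixes V_0 = 9 V.
KCL at each unknown node (sum of currents leaving = 0; resistances in Ω):
  Node 1: (V_1 - 9)/6.8 + (V_1 - 0)/10000 + (V_1 - V_3)/510 = 0
  Node 3: (V_3 - 9)/360 + (V_3 - 0)/1 + (V_3 - V_1)/510 = 0
Collecting terms (coefficients in siemens):
  0.1491·V_1 - 0.001961·V_3 = 1.324
  1.005·V_3 - 0.001961·V_1 = 0.025
Determinant D = (0.1491)(1.005) - (-0.001961)(-0.001961) = 0.1498
V_1 = [(1.324)(1.005) - (-0.001961)(0.025)]/D = 8.876 V
V_3 = [(0.1491)(0.025) - (1.324)(-0.001961)]/D = 0.0422 V
I_R4 = (V_2 - V_3)/R4 = (0 - 0.0422)/1 = -0.0422 A
|I_R4| = 0.0422 A

Final answer: |I_R4| = 0.0422 A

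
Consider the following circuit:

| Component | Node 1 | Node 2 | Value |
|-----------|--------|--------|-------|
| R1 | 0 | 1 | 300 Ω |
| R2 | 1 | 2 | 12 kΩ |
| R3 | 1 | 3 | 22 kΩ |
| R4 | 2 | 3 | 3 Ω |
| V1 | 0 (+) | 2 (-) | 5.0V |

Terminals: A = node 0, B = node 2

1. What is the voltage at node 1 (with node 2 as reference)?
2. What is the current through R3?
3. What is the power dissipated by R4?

Nodal analysis, taking node 2 as the 0 V reference.
Source V1 fixes V_0 = 5 V.
KCL at each unknown node (sum of currents leaving = 0; resistances in Ω):
  Node 1: (V_1 - 5)/300 + (V_1 - 0)/12000 + (V_1 - V_3)/22000 = 0
  Node 3: (V_3 - V_1)/22000 + (V_3 - 0)/3 = 0
Collecting terms (coefficients in siemens):
  0.003462·V_1 - 0.00004545·V_3 = 0.01667
  0.3334·V_3 - 0.00004545·V_1 = 0
Determinant D = (0.003462)(0.3334) - (-0.00004545)(-0.00004545) = 0.001154
V_1 = [(0.01667)(0.3334) - (-0.00004545)(0)]/D = 4.814 V
V_3 = [(0.003462)(0) - (0.01667)(-0.00004545)]/D = 0.0006564 V
Part 1:
  Read off the nodal solution: V_1 = 4.814 V
Part 2:
  I_R3 = (V_1 - V_3)/R3 = (4.814 - 0.0006564)/22000 = 0.0002188 A
  Magnitude: I_R3 = 0.0002188 A
Part 3:
  I_R4 = (V_2 - V_3)/R4 = (0 - 0.0006564)/3 = -0.0002188 A
  P_R4 = I_R4² × R4 = (-0.0002188)² × 3 = 0.0000001436 W

Final answers:
1. V_1 = 4.814 V
2. I_R3 = 0.0002188 A
3. P_R4 = 1.436e-07 W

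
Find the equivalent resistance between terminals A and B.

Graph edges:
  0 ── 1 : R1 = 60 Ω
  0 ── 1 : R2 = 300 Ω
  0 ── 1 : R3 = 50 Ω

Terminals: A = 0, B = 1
Reduce the network between node 0 (A) and node 1 (B) by series/parallel combination:
  Rp1 = R1 ‖ R2 ‖ R3 (parallel, all between nodes 0 and 1) = 1/(1/60 + 1/300 + 1/50) = 25 Ω
R_eq = 25 Ω

Final answer: 25 Ω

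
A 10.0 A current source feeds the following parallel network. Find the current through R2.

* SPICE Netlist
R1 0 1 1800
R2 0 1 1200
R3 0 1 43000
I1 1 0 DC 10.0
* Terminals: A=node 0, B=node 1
All resistors sit directly between nodes 0 and 1, so they are in parallel and share one voltage V; the full source current 10 A splits among them.
1/R_par = 1/1800 + 1/1200 + 1/43000 = 0.001412 S  =>  R_par = 708.1 Ω
V = I × R_par = 10 × 708.1 = 7081 V
I_R2 = V/R2 = 7081/1200 = 5.901 A

Final answer: 5.901 A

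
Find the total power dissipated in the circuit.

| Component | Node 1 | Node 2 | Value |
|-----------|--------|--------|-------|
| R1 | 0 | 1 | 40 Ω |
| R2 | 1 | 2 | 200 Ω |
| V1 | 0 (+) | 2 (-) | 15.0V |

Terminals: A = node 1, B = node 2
Nodal analysis, taking node 2 as the 0 V reference.
Source V1 fixes V_0 = 15 V.
KCL at each unknown node (sum of currents leaving = 0; resistances in Ω):
  Node 1: (V_1 - 15)/40 + (V_1 - 0)/200 = 0
Collecting terms: 0.03 × V_1 = 0.375  =>  V_1 = 12.5 V
Power in each resistor, P = (ΔV)²/R:
  P_R1 = (15 - 12.5)²/40 = 0.1562 W
  P_R2 = (12.5 - 0)²/200 = 0.7812 W
P_total = P_R1 + P_R2 = 0.9375 W

Final answer: 0.9375 W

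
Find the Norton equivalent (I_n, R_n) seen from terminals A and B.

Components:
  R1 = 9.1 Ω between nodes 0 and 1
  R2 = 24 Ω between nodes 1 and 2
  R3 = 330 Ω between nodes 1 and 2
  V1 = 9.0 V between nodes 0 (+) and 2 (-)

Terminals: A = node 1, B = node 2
Find the Thévenin equivalent first; then I_n = V_th/R_th and R_n = R_th.
Step 1 — V_th is the open-circuit voltage V_A - V_B (nothing connected across the terminals).
Nodal analysis, taking node 2 as the 0 V reference.
Source V1 fixes V_0 = 9 V.
KCL at each unknown node (sum of currents leaving = 0; resistances in Ω):
  Node 1: (V_1 - 9)/9.1 + (V_1 - 0)/24 + (V_1 - 0)/330 = 0
Collecting terms: 0.1546 × V_1 = 0.989  =>  V_1 = 6.398 V
V_th = V_1 - V_2 = 6.398 - 0 = 6.398 V
Step 2 — R_th: zero the source — replace V1 by a short circuit (node 2 merges into node 0) — and find the resistance seen between A (node 1) and B (node 0).
Reduce the network between node 1 (A) and node 0 (B) by series/parallel combination:
  Rp1 = R1 ‖ R2 ‖ R3 (parallel, all between nodes 0 and 1) = 1/(1/9.1 + 1/24 + 1/330) = 6.469 Ω
R_th = 6.469 Ω
I_n = V_th/R_th = 6.398/6.469 = 0.989 A, and R_n = R_th = 6.469 Ω

Final answer: I_n = 0.989 A, R_n = 6.469 Ω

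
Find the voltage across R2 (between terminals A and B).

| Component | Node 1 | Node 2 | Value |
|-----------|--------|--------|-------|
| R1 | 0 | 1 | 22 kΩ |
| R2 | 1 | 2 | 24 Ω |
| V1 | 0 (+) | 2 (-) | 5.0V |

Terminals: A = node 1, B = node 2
R1 and R2 are in series across V1 (node 0 → node 1 → node 2), and the output A–B is taken across R2, so this is a voltage divider.
Series current: I = V1/(R1 + R2) = 5/(22000 + 24) = 5/22020 = 0.000227 A
V_R2 = I × R2 = V1 × R2/(R1 + R2) = 5 × 24/22020 = 0.005449 V

Final answer: 0.005449 V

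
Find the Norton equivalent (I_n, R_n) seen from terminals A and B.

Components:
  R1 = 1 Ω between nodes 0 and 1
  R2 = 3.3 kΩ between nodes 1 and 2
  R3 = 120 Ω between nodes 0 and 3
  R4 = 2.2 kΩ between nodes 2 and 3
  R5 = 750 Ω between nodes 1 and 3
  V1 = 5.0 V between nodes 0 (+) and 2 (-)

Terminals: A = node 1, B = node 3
Find the Thévenin equivalent first; then I_n = V_th/R_th and R_n = R_th.
Step 1 — V_th is the open-circuit voltage V_A - V_B (nothing connected across the terminals).
Nodal analysis, taking node 2 as the 0 V reference.
Source V1 fixes V_0 = 5 V.
KCL at each unknown node (sum of currents leaving = 0; resistances in Ω):
  Node 1: (V_1 - 5)/1 + (V_1 - 0)/3300 + (V_1 - V_3)/750 = 0
  Node 3: (V_3 - 5)/120 + (V_3 - 0)/2200 + (V_3 - V_1)/750 = 0
Collecting terms (coefficients in siemens):
  1.002·V_1 - 0.001333·V_3 = 5
  0.01012·V_3 - 0.001333·V_1 = 0.04167
Determinant D = (1.002)(0.01012) - (-0.001333)(-0.001333) = 0.01014
V_1 = [(5)(0.01012) - (-0.001333)(0.04167)]/D = 4.998 V
V_3 = [(1.002)(0.04167) - (5)(-0.001333)]/D = 4.775 V
V_th = V_1 - V_3 = 4.998 - 4.775 = 0.223 V
Step 2 — R_th: zero the source — replace V1 by a short circuit (node 2 merges into node 0) — and find the resistance seen between A (node 1) and B (node 3).
Reduce the network between node 1 (A) and node 3 (B) by series/parallel combination:
  Rp1 = R1 ‖ R2 (parallel, both between nodes 0 and 1) = 1/(1/1 + 1/3300) = 0.9997 Ω
  Rp2 = R3 ‖ R4 (parallel, both between nodes 0 and 3) = 1/(1/120 + 1/2200) = 113.8 Ω
  Rs1 = Rp1 + Rp2 (series, joined only at node 0) = 0.9997 + 113.8 = 114.8 Ω
  Rp3 = R5 ‖ Rs1 (parallel, both between nodes 1 and 3) = 1/(1/750 + 1/114.8) = 99.56 Ω
R_th = 99.56 Ω
I_n = V_th/R_th = 0.223/99.56 = 0.00224 A, and R_n = R_th = 99.56 Ω

Final answer: I_n = 0.00224 A, R_n = 99.56 Ω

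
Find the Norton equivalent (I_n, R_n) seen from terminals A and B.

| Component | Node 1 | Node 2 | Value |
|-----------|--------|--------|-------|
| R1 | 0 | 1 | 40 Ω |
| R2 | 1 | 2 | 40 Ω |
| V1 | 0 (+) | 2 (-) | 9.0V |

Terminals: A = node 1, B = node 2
Find the Thévenin equivalent first; then I_n = V_th/R_th and R_n = R_th.
Step 1 — V_th is the open-circuit voltage V_A - V_B (nothing connected across the terminals).
Nodal analysis, taking node 2 as the 0 V reference.
Source V1 fixes V_0 = 9 V.
KCL at each unknown node (sum of currents leaving = 0; resistances in Ω):
  Node 1: (V_1 - 9)/40 + (V_1 - 0)/40 = 0
Collecting terms: 0.05 × V_1 = 0.225  =>  V_1 = 4.5 V
V_th = V_1 - V_2 = 4.5 - 0 = 4.5 V
Step 2 — R_th: zero the source — replace V1 by a short circuit (node 2 merges into node 0) — and find the resistance seen between A (node 1) and B (node 0).
Reduce the network between node 1 (A) and node 0 (B) by series/parallel combination:
  Rp1 = R1 ‖ R2 (parallel, both between nodes 0 and 1) = 1/(1/40 + 1/40) = 20 Ω
R_th = 20 Ω
I_n = V_th/R_th = 4.5/20 = 0.225 A, and R_n = R_th = 20 Ω

Final answer: I_n = 0.225 A, R_n = 20 Ω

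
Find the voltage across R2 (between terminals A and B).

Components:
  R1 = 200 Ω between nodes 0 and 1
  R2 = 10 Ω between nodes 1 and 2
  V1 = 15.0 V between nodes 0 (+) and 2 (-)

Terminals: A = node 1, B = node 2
R1 and R2 are in series across V1 (node 0 → node 1 → node 2), and the output A–B is taken across R2, so this is a voltage divider.
Series current: I = V1/(R1 + R2) = 15/(200 + 10) = 15/210 = 0.07143 A
V_R2 = I × R2 = V1 × R2/(R1 + R2) = 15 × 10/210 = 0.7143 V

Final answer: 0.7143 V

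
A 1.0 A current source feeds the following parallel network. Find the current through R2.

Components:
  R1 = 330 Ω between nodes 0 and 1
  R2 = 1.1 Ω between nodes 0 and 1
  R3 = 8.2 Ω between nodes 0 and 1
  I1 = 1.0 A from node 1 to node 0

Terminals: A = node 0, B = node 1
All resistors sit directly between nodes 0 and 1, so they are in parallel and share one voltage V; the full source current 1 A splits among them.
1/R_par = 1/330 + 1/1.1 + 1/8.2 = 1.034 S  =>  R_par = 0.9671 Ω
V = I × R_par = 1 × 0.9671 = 0.9671 V
I_R2 = V/R2 = 0.9671/1.1 = 0.8791 A

Final answer: 0.8791 A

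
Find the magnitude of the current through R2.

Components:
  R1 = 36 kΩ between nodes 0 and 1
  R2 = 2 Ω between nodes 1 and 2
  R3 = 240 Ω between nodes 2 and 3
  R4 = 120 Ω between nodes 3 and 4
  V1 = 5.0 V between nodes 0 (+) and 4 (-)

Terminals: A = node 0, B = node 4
Nodal analysis, taking node 4 as the 0 V reference.
Source V1 fixes V_0 = 5 V.
KCL at each unknown node (sum of currents leaving = 0; resistances in Ω):
  Node 1: (V_1 - 5)/36000 + (V_1 - V_2)/2 = 0
  Node 2: (V_2 - V_1)/2 + (V_2 - V_3)/240 = 0
  Node 3: (V_3 - V_2)/240 + (V_3 - 0)/120 = 0
Collecting terms (coefficients in siemens):
  0.5·V_1 - 0.5·V_2 = 0.0001389
  0.5042·V_2 - 0.5·V_1 - 0.004167·V_3 = 0
  0.0125·V_3 - 0.004167·V_2 = 0
Solving these 3 simultaneous equations (Gaussian elimination) gives:
  V_1 = 0.04978 V, V_2 = 0.0495 V, V_3 = 0.0165 V
I_R2 = (V_1 - V_2)/R2 = (0.04978 - 0.0495)/2 = 0.0001375 A
|I_R2| = 0.0001375 A

Final answer: |I_R2| = 0.0001375 A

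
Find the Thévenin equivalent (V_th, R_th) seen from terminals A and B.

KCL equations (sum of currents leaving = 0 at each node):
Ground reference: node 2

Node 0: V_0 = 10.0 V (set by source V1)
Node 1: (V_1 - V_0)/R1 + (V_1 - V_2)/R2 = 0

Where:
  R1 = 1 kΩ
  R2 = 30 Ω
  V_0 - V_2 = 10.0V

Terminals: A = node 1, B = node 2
Step 1 — V_th is the open-circuit voltage V_A - V_B (nothing connected across the terminals).
Nodal analysis, taking node 2 as the 0 V reference.
Source V1 fixes V_0 = 10 V.
KCL at each unknown node (sum of currents leaving = 0; resistances in Ω):
  Node 1: (V_1 - 10)/1000 + (V_1 - 0)/30 = 0
Collecting terms: 0.03433 × V_1 = 0.01  =>  V_1 = 0.2913 V
V_th = V_1 - V_2 = 0.2913 - 0 = 0.2913 V
Step 2 — R_th: zero the source — replace V1 by a short circuit (node 2 merges into node 0) — and find the resistance seen between A (node 1) and B (node 0).
Reduce the network between node 1 (A) and node 0 (B) by series/parallel combination:
  Rp1 = R1 ‖ R2 (parallel, both between nodes 0 and 1) = 1/(1/1000 + 1/30) = 29.13 Ω
R_th = 29.13 Ω

Final answer: V_th = 0.2913 V, R_th = 29.13 Ω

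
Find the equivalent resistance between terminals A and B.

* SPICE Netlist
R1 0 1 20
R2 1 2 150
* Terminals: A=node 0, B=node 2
Reduce the network between node 0 (A) and node 2 (B) by series/parallel combination:
  Rs1 = R1 + R2 (series, joined only at node 1) = 20 + 150 = 170 Ω
R_eq = 170 Ω

Final answer: 170 Ω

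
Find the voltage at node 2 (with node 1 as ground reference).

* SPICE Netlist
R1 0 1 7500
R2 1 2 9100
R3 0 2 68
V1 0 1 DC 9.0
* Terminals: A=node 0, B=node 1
Nodal analysis, taking node 1 as the 0 V reference.
Source V1 fixes V_0 = 9 V.
KCL at each unknown node (sum of currents leaving = 0; resistances in Ω):
  Node 2: (V_2 - 0)/9100 + (V_2 - 9)/68 = 0
Collecting terms: 0.01482 × V_2 = 0.1324  =>  V_2 = 8.933 V
The requested potential is V_2 = 8.933 V.

Final answer: V_2 = 8.933 V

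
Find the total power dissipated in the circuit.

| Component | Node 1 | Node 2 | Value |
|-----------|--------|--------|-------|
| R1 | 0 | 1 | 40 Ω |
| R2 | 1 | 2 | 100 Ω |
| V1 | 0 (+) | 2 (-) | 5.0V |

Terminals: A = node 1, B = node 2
Nodal analysis, taking node 2 as the 0 V reference.
Source V1 fixes V_0 = 5 V.
KCL at each unknown node (sum of currents leaving = 0; resistances in Ω):
  Node 1: (V_1 - 5)/40 + (V_1 - 0)/100 = 0
Collecting terms: 0.035 × V_1 = 0.125  =>  V_1 = 3.571 V
Power in each resistor, P = (ΔV)²/R:
  P_R1 = (5 - 3.571)²/40 = 0.05102 W
  P_R2 = (3.571 - 0)²/100 = 0.1276 W
P_total = P_R1 + P_R2 = 0.1786 W

Final answer: 0.1786 W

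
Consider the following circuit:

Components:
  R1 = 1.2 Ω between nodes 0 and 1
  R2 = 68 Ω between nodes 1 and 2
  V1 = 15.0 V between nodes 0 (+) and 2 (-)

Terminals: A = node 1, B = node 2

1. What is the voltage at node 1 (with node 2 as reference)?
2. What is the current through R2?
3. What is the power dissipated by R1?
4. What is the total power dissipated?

Nodal analysis, taking node 2 as the 0 V reference.
Source V1 fixes V_0 = 15 V.
KCL at each unknown node (sum of currents leaving = 0; resistances in Ω):
  Node 1: (V_1 - 15)/1.2 + (V_1 - 0)/68 = 0
Collecting terms: 0.848 × V_1 = 12.5  =>  V_1 = 14.74 V
Part 1:
  Read off the nodal solution: V_1 = 14.74 V
Part 2:
  I_R2 = (V_1 - V_2)/R2 = (14.74 - 0)/68 = 0.2168 A
  Magnitude: I_R2 = 0.2168 A
Part 3:
  I_R1 = (V_0 - V_1)/R1 = (15 - 14.74)/1.2 = 0.2168 A
  P_R1 = I_R1² × R1 = (0.2168)² × 1.2 = 0.05638 W
Part 4:
  Power in each resistor, P = (ΔV)²/R:
    P_R1 = (15 - 14.74)²/1.2 = 0.05638 W
    P_R2 = (14.74 - 0)²/68 = 3.195 W
  P_total = P_R1 + P_R2 = 3.251 W

Final answers:
1. V_1 = 14.74 V
2. I_R2 = 0.2168 A
3. P_R1 = 0.05638 W
4. P_total = 3.251 W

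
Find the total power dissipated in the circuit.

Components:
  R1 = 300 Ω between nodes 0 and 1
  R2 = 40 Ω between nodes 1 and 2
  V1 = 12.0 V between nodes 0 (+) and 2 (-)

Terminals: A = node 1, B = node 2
Nodal analysis, taking node 2 as the 0 V reference.
Source V1 fixes V_0 = 12 V.
KCL at each unknown node (sum of currents leaving = 0; resistances in Ω):
  Node 1: (V_1 - 12)/300 + (V_1 - 0)/40 = 0
Collecting terms: 0.02833 × V_1 = 0.04  =>  V_1 = 1.412 V
Power in each resistor, P = (ΔV)²/R:
  P_R1 = (12 - 1.412)²/300 = 0.3737 W
  P_R2 = (1.412 - 0)²/40 = 0.04983 W
P_total = P_R1 + P_R2 = 0.4235 W

Final answer: 0.4235 W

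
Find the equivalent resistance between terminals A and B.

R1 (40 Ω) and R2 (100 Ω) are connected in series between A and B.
Reduce the network between node 0 (A) and node 2 (B) by series/parallel combination:
  Rs1 = R1 + R2 (series, joined only at node 1) = 40 + 100 = 140 Ω
R_eq = 140 Ω

Final answer: 140 Ω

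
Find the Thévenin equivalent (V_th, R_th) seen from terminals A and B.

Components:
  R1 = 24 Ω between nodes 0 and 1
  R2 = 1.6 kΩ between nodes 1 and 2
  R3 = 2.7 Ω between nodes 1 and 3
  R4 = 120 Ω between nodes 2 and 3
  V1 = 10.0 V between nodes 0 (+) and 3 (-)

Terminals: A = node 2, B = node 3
Step 1 — V_th is the open-circuit voltage V_A - V_B (nothing connected across the terminals).
Nodal analysis, taking node 3 as the 0 V reference.
Source V1 fixes V_0 = 10 V.
KCL at each unknown node (sum of currents leaving = 0; resistances in Ω):
  Node 1: (V_1 - 10)/24 + (V_1 - V_2)/1600 + (V_1 - 0)/2.7 = 0
  Node 2: (V_2 - V_1)/1600 + (V_2 - 0)/120 = 0
Collecting terms (coefficients in siemens):
  0.4127·V_1 - 0.000625·V_2 = 0.4167
  0.008958·V_2 - 0.000625·V_1 = 0
Determinant D = (0.4127)(0.008958) - (-0.000625)(-0.000625) = 0.003696
V_1 = [(0.4167)(0.008958) - (-0.000625)(0)]/D = 1.01 V
V_2 = [(0.4127)(0) - (0.4167)(-0.000625)]/D = 0.07045 V
V_th = V_2 - V_3 = 0.07045 - 0 = 0.07045 V
Step 2 — R_th: zero the source — replace V1 by a short circuit (node 3 merges into node 0) — and find the resistance seen between A (node 2) and B (node 0).
Reduce the network between node 2 (A) and node 0 (B) by series/parallel combination:
  Rp1 = R1 ‖ R3 (parallel, both between nodes 0 and 1) = 1/(1/24 + 1/2.7) = 2.427 Ω
  Rs1 = R2 + Rp1 (series, joined only at node 1) = 1600 + 2.427 = 1602 Ω
  Rp2 = R4 ‖ Rs1 (parallel, both between nodes 0 and 2) = 1/(1/120 + 1/1602) = 111.6 Ω
R_th = 111.6 Ω

Final answer: V_th = 0.07045 V, R_th = 111.6 Ω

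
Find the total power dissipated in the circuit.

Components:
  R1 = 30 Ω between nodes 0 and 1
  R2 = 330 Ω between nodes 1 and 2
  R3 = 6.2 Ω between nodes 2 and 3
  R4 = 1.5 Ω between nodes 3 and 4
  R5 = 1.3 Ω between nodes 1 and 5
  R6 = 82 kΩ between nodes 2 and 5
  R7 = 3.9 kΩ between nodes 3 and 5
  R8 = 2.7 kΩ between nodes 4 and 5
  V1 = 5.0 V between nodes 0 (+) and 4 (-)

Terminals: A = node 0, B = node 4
Nodal analysis, taking node 4 as the 0 V reference.
Source V1 fixes V_0 = 5 V.
KCL at each unknown node (sum of currents leaving = 0; resistances in Ω):
  Node 1: (V_1 - 5)/30 + (V_1 - V_2)/330 + (V_1 - V_5)/1.3 = 0
  Node 2: (V_2 - V_1)/330 + (V_2 - V_3)/6.2 + (V_2 - V_5)/82000 = 0
  Node 3: (V_3 - V_2)/6.2 + (V_3 - 0)/1.5 + (V_3 - V_5)/3900 = 0
  Node 5: (V_5 - V_1)/1.3 + (V_5 - V_2)/82000 + (V_5 - V_3)/3900 + (V_5 - 0)/2700 = 0
Collecting terms (coefficients in siemens):
  0.8056·V_1 - 0.00303·V_2 - 0.7692·V_5 = 0.1667
  0.1643·V_2 - 0.00303·V_1 - 0.1613·V_3 - 0.0000122·V_5 = 0
  0.8282·V_3 - 0.1613·V_2 - 0.0002564·V_5 = 0
  0.7699·V_5 - 0.7692·V_1 - 0.0000122·V_2 - 0.0002564·V_3 = 0
Solving these 4 simultaneous equations (Gaussian elimination) gives:
  V_1 = 4.513 V, V_2 = 0.105 V, V_3 = 0.02184 V, V_5 = 4.509 V
Power in each resistor, P = (ΔV)²/R:
  P_R1 = (5 - 4.513)²/30 = 0.007904 W
  P_R2 = (4.513 - 0.105)²/330 = 0.05888 W
  P_R3 = (0.105 - 0.02184)²/6.2 = 0.001115 W
  P_R4 = (0.02184 - 0)²/1.5 = 0.0003181 W
  P_R5 = (4.513 - 4.509)²/1.3 = 0.00001074 W
  P_R6 = (0.105 - 4.509)²/82000 = 0.0002366 W
  P_R7 = (0.02184 - 4.509)²/3900 = 0.005163 W
  P_R8 = (0 - 4.509)²/2700 = 0.007531 W
P_total = P_R1 + P_R2 + P_R3 + P_R4 + P_R5 + P_R6 + P_R7 + P_R8 = 0.08116 W

Final answer: 0.08116 W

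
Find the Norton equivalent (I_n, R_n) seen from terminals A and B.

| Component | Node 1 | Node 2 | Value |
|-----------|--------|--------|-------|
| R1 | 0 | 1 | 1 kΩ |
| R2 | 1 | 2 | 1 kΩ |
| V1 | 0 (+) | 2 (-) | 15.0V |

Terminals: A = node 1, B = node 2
Find the Thévenin equivalent first; then I_n = V_th/R_th and R_n = R_th.
Step 1 — V_th is the open-circuit voltage V_A - V_B (nothing connected across the terminals).
Nodal analysis, taking node 2 as the 0 V reference.
Source V1 fixes V_0 = 15 V.
KCL at each unknown node (sum of currents leaving = 0; resistances in Ω):
  Node 1: (V_1 - 15)/1000 + (V_1 - 0)/1000 = 0
Collecting terms: 0.002 × V_1 = 0.015  =>  V_1 = 7.5 V
V_th = V_1 - V_2 = 7.5 - 0 = 7.5 V
Step 2 — R_th: zero the source — replace V1 by a short circuit (node 2 merges into node 0) — and find the resistance seen between A (node 1) and B (node 0).
Reduce the network between node 1 (A) and node 0 (B) by series/parallel combination:
  Rp1 = R1 ‖ R2 (parallel, both between nodes 0 and 1) = 1/(1/1000 + 1/1000) = 500 Ω
R_th = 500 Ω
I_n = V_th/R_th = 7.5/500 = 0.015 A, and R_n = R_th = 500 Ω

Final answer: I_n = 0.015 A, R_n = 500 Ω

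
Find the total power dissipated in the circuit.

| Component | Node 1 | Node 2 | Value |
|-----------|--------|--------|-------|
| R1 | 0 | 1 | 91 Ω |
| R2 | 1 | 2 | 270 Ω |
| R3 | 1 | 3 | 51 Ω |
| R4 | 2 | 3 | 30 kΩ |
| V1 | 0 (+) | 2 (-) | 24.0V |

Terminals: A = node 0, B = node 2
Nodal analysis, taking node 2 as the 0 V reference.
Source V1 fixes V_0 = 24 V.
KCL at each unknown node (sum of currents leaving = 0; resistances in Ω):
  Node 1: (V_1 - 24)/91 + (V_1 - 0)/270 + (V_1 - V_3)/51 = 0
  Node 3: (V_3 - V_1)/51 + (V_3 - 0)/30000 = 0
Collecting terms (coefficients in siemens):
  0.0343·V_1 - 0.01961·V_3 = 0.2637
  0.01964·V_3 - 0.01961·V_1 = 0
Determinant D = (0.0343)(0.01964) - (-0.01961)(-0.01961) = 0.0002892
V_1 = [(0.2637)(0.01964) - (-0.01961)(0)]/D = 17.91 V
V_3 = [(0.0343)(0) - (0.2637)(-0.01961)]/D = 17.88 V
Power in each resistor, P = (ΔV)²/R:
  P_R1 = (24 - 17.91)²/91 = 0.4076 W
  P_R2 = (17.91 - 0)²/270 = 1.188 W
  P_R3 = (17.91 - 17.88)²/51 = 0.00001811 W
  P_R4 = (0 - 17.88)²/30000 = 0.01066 W
P_total = P_R1 + P_R2 + P_R3 + P_R4 = 1.606 W

Final answer: 1.606 W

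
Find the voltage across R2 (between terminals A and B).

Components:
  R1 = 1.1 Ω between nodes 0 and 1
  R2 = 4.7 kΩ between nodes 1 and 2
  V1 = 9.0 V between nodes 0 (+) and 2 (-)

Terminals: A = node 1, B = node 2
R1 and R2 are in series across V1 (node 0 → node 1 → node 2), and the output A–B is taken across R2, so this is a voltage divider.
Series current: I = V1/(R1 + R2) = 9/(1.1 + 4700) = 9/4701 = 0.001914 A
V_R2 = I × R2 = V1 × R2/(R1 + R2) = 9 × 4700/4701 = 8.998 V

Final answer: 8.998 V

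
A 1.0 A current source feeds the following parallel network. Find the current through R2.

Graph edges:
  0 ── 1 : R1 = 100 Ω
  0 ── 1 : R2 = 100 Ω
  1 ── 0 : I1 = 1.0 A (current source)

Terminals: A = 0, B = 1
All resistors sit directly between nodes 0 and 1, so they are in parallel and share one voltage V; the full source current 1 A splits among them.
1/R_par = 1/100 + 1/100 = 0.02 S  =>  R_par = 50 Ω
V = I × R_par = 1 × 50 = 50 V
I_R2 = V/R2 = 50/100 = 0.5 A

Final answer: 0.5 A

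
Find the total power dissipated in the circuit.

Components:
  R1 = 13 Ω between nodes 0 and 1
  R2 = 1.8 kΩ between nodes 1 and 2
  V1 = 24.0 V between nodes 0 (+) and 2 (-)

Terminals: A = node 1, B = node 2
Nodal analysis, taking node 2 as the 0 V reference.
Source V1 fixes V_0 = 24 V.
KCL at each unknown node (sum of currents leaving = 0; resistances in Ω):
  Node 1: (V_1 - 24)/13 + (V_1 - 0)/1800 = 0
Collecting terms: 0.07748 × V_1 = 1.846  =>  V_1 = 23.83 V
Power in each resistor, P = (ΔV)²/R:
  P_R1 = (24 - 23.83)²/13 = 0.002278 W
  P_R2 = (23.83 - 0)²/1800 = 0.3154 W
P_total = P_R1 + P_R2 = 0.3177 W

Final answer: 0.3177 W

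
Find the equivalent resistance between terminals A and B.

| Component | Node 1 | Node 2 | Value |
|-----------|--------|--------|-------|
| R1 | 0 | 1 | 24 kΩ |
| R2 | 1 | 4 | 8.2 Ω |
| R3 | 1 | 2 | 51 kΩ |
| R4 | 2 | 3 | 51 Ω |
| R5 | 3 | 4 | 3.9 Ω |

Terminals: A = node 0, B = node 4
Reduce the network between node 0 (A) and node 4 (B) by series/parallel combination:
  Rs1 = R3 + R4 (series, joined only at node 2) = 51000 + 51 = 51050 Ω
  Rs2 = R5 + Rs1 (series, joined only at node 3) = 3.9 + 51050 = 51050 Ω
  Rp1 = R2 ‖ Rs2 (parallel, both between nodes 1 and 4) = 1/(1/8.2 + 1/51050) = 8.199 Ω
  Rs3 = R1 + Rp1 (series, joined only at node 1) = 24000 + 8.199 = 24010 Ω
R_eq = 24.01 kΩ

Final answer: 24.01 kΩ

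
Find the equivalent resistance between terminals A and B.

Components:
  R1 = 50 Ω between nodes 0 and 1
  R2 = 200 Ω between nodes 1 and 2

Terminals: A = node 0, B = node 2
Reduce the network between node 0 (A) and node 2 (B) by series/parallel combination:
  Rs1 = R1 + R2 (series, joined only at node 1) = 50 + 200 = 250 Ω
R_eq = 250 Ω

Final answer: 250 Ω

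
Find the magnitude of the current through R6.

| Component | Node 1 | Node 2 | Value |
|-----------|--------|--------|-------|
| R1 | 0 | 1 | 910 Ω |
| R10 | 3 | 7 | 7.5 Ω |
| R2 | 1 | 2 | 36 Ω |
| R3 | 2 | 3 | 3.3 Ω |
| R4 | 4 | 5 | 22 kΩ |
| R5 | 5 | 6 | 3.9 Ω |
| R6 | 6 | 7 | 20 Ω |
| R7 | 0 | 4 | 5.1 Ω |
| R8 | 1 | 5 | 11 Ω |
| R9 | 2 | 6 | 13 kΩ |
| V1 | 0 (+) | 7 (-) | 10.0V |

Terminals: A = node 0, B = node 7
Nodal analysis, taking node 7 as the 0 V reference.
Source V1 fixes V_0 = 10 V.
KCL at each unknown node (sum of currents leaving = 0; resistances in Ω):
  Node 1: (V_1 - 10)/910 + (V_1 - V_2)/36 + (V_1 - V_5)/11 = 0
  Node 2: (V_2 - V_1)/36 + (V_2 - V_3)/3.3 + (V_2 - V_6)/13000 = 0
  Node 3: (V_3 - V_2)/3.3 + (V_3 - 0)/7.5 = 0
  Node 4: (V_4 - V_5)/22000 + (V_4 - 10)/5.1 = 0
  Node 5: (V_5 - V_4)/22000 + (V_5 - V_6)/3.9 + (V_5 - V_1)/11 = 0
  Node 6: (V_6 - V_5)/3.9 + (V_6 - 0)/20 + (V_6 - V_2)/13000 = 0
Collecting terms (coefficients in siemens):
  0.1198·V_1 - 0.02778·V_2 - 0.09091·V_5 = 0.01099
  0.3309·V_2 - 0.02778·V_1 - 0.303·V_3 - 0.00007692·V_6 = 0
  0.4364·V_3 - 0.303·V_2 = 0
  0.1961·V_4 - 0.00004545·V_5 = 1.961
  0.3474·V_5 - 0.09091·V_1 - 0.00004545·V_4 - 0.2564·V_6 = 0
  0.3065·V_6 - 0.00007692·V_2 - 0.2564·V_5 = 0
Solving these 6 simultaneous equations (Gaussian elimination) gives:
  V_1 = 0.2209 V, V_2 = 0.05103 V, V_3 = 0.03544 V, V_4 = 9.998 V
  V_5 = 0.1546 V, V_6 = 0.1294 V
I_R6 = (V_6 - V_7)/R6 = (0.1294 - 0)/20 = 0.006469 A
|I_R6| = 0.006469 A

Final answer: |I_R6| = 0.006469 A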